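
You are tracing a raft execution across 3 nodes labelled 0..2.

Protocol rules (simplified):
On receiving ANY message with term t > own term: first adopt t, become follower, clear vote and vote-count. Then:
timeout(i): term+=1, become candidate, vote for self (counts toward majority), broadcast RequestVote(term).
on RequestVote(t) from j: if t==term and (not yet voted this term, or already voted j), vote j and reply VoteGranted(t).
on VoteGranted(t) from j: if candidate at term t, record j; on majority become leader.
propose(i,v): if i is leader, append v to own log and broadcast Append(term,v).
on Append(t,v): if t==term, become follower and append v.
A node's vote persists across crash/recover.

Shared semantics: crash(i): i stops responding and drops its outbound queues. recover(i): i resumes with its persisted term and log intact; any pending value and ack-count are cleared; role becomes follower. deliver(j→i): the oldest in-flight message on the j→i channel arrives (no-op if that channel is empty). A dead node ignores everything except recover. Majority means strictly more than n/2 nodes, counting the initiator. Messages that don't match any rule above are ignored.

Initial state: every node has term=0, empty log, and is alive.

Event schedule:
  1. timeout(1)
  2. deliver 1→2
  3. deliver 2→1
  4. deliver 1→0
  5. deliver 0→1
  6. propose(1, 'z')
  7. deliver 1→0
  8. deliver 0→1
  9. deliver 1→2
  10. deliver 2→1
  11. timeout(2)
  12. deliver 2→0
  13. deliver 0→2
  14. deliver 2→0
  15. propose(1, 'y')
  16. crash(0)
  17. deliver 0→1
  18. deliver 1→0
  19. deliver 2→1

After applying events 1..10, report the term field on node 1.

1. timeout(1):  <1:cand t1 ->
2. deliver 1→2:  <2:foll t1 ->
3. deliver 2→1:  <1:lead t1 ->
4. deliver 1→0:  <0:foll t1 ->
5. deliver 0→1:  nop
6. propose(1,'z'):  <1:lead t1 z>
7. deliver 1→0:  <0:foll t1 z>
8. deliver 0→1:  nop
9. deliver 1→2:  <2:foll t1 z>
10. deliver 2→1:  nop

1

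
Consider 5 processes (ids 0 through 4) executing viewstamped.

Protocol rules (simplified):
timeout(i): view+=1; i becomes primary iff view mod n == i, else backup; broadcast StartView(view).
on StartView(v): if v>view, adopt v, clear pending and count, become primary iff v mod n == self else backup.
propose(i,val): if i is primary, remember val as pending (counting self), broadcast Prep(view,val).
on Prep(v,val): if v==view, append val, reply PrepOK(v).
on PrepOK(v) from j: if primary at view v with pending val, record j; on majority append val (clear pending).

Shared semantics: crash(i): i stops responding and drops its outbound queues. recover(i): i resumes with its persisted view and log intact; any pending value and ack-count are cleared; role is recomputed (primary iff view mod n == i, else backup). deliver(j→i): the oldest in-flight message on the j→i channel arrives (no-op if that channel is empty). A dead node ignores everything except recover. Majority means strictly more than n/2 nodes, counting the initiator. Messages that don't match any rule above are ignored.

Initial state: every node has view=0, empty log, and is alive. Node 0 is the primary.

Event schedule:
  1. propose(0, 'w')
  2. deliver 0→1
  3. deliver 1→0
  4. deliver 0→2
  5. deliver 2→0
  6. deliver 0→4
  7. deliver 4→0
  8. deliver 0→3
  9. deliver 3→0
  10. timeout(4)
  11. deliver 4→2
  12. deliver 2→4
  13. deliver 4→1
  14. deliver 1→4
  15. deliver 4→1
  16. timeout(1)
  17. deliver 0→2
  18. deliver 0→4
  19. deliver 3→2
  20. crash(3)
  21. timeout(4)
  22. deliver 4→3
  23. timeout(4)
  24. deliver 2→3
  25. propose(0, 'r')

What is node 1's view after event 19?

2

1. propose(0,'w'):  nop
2. deliver 0→1:  <1:back v0 w>
3. deliver 1→0:  nop
4. deliver 0→2:  <2:back v0 w>
5. deliver 2→0:  <0:prim v0 w>
6. deliver 0→4:  <4:back v0 w>
7. deliver 4→0:  nop
8. deliver 0→3:  <3:back v0 w>
9. deliver 3→0:  nop
10. timeout(4):  <4:back v1 w>
11. deliver 4→2:  <2:back v1 w>
12. deliver 2→4:  nop
13. deliver 4→1:  <1:prim v1 w>
14. deliver 1→4:  nop
15. deliver 4→1:  nop
16. timeout(1):  <1:back v2 w>
17. deliver 0→2:  nop
18. deliver 0→4:  nop
19. deliver 3→2:  nop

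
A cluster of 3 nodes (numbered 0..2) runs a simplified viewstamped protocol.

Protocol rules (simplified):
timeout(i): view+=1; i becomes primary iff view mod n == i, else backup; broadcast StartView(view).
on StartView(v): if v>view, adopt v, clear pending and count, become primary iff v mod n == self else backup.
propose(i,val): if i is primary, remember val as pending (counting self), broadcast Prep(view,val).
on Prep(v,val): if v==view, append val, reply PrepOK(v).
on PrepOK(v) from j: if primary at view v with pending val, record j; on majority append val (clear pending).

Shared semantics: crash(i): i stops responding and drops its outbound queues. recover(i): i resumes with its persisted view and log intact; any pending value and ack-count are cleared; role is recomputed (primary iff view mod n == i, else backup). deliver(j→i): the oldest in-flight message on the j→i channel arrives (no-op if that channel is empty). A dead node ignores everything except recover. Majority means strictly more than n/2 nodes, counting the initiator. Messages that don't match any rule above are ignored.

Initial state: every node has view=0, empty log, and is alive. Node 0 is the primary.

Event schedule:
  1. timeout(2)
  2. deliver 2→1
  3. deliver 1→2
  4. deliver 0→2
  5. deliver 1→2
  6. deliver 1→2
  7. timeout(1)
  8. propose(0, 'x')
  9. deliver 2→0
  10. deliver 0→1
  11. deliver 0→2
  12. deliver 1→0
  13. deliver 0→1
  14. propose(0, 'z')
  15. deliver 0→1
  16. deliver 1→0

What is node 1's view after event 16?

[1] timeout(2) → N2(back v1 [-])
[2] deliver 2→1 → N1(prim v1 [-])
[3] deliver 1→2 → ∅
[4] deliver 0→2 → ∅
[5] deliver 1→2 → ∅
[6] deliver 1→2 → ∅
[7] timeout(1) → N1(back v2 [-])
[8] propose(0,'x') → ∅
[9] deliver 2→0 → N0(back v1 [-])
[10] deliver 0→1 → ∅
[11] deliver 0→2 → ∅
[12] deliver 1→0 → N0(back v2 [-])
[13] deliver 0→1 → ∅
[14] propose(0,'z') → ∅
[15] deliver 0→1 → ∅
[16] deliver 1→0 → ∅

2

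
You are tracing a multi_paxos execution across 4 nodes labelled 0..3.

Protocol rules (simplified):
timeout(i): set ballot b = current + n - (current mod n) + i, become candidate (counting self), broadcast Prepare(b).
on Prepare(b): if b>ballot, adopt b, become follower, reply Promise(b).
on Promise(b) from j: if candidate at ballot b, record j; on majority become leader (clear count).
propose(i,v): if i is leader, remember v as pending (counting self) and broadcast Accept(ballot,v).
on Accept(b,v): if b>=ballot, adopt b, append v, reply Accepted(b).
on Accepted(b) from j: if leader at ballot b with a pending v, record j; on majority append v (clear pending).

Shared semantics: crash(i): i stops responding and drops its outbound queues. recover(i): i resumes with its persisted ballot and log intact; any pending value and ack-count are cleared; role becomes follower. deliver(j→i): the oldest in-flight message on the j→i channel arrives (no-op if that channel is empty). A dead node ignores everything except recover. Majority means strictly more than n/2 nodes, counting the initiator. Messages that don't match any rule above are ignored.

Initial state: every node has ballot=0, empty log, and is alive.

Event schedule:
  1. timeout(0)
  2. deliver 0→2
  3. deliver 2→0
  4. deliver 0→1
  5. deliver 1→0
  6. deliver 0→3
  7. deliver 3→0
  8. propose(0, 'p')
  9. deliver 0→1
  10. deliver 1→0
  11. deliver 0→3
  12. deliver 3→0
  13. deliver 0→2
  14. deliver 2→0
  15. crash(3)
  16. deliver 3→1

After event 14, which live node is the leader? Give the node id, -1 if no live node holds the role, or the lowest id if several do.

0

step 1 timeout(0): 0={cand,b=4,log=-}
step 2 deliver 0→2: 2={foll,b=4,log=-}
step 3 deliver 2→0: —
step 4 deliver 0→1: 1={foll,b=4,log=-}
step 5 deliver 1→0: 0={lead,b=4,log=-}
step 6 deliver 0→3: 3={foll,b=4,log=-}
step 7 deliver 3→0: —
step 8 propose(0,'p'): —
step 9 deliver 0→1: 1={foll,b=4,log=p}
step 10 deliver 1→0: —
step 11 deliver 0→3: 3={foll,b=4,log=p}
step 12 deliver 3→0: 0={lead,b=4,log=p}
step 13 deliver 0→2: 2={foll,b=4,log=p}
step 14 deliver 2→0: —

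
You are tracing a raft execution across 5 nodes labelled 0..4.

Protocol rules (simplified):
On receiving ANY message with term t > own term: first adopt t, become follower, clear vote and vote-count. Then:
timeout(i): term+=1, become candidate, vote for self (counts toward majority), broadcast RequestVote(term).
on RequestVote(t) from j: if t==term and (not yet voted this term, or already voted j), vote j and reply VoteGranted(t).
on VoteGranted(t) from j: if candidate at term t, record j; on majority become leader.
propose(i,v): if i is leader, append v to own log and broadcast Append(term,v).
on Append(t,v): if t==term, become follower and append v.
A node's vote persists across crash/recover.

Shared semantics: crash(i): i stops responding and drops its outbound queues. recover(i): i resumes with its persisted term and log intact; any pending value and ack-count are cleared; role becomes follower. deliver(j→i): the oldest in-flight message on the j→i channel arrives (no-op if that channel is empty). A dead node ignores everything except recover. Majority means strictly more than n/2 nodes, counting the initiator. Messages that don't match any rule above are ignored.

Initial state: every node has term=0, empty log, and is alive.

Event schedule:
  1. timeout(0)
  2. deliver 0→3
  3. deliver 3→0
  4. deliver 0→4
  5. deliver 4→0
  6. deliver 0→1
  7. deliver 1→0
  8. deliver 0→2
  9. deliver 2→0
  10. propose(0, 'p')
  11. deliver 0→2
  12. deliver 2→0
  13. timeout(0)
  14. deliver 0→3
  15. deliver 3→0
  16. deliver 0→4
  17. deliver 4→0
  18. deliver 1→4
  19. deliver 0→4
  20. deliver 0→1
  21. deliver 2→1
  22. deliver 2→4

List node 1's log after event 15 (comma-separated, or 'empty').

[1] timeout(0) → N0(cand t1 [-])
[2] deliver 0→3 → N3(foll t1 [-])
[3] deliver 3→0 → ∅
[4] deliver 0→4 → N4(foll t1 [-])
[5] deliver 4→0 → N0(lead t1 [-])
[6] deliver 0→1 → N1(foll t1 [-])
[7] deliver 1→0 → ∅
[8] deliver 0→2 → N2(foll t1 [-])
[9] deliver 2→0 → ∅
[10] propose(0,'p') → N0(lead t1 [p])
[11] deliver 0→2 → N2(foll t1 [p])
[12] deliver 2→0 → ∅
[13] timeout(0) → N0(cand t2 [p])
[14] deliver 0→3 → N3(foll t1 [p])
[15] deliver 3→0 → ∅

empty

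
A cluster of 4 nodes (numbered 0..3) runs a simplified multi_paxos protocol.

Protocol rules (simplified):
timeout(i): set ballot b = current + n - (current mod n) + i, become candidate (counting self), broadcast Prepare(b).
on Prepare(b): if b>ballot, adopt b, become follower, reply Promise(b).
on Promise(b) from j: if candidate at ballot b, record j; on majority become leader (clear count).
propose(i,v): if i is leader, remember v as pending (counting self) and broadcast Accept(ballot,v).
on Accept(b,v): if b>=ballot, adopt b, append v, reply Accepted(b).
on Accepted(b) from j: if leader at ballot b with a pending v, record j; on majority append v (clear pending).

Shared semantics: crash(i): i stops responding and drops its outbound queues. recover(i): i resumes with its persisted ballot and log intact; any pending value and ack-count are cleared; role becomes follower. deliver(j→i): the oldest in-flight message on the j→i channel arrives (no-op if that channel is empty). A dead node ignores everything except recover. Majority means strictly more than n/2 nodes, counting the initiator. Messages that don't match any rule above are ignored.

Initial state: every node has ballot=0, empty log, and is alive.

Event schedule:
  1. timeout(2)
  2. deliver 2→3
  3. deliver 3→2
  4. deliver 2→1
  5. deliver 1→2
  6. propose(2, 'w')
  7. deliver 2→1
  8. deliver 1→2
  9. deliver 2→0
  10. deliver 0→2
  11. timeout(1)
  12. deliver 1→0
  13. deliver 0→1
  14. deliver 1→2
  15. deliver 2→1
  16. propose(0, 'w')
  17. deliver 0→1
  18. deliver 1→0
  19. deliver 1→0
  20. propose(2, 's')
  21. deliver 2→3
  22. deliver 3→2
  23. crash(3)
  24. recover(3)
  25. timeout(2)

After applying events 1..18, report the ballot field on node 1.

9

1. timeout(2):  <2:cand b6 ->
2. deliver 2→3:  <3:foll b6 ->
3. deliver 3→2:  nop
4. deliver 2→1:  <1:foll b6 ->
5. deliver 1→2:  <2:lead b6 ->
6. propose(2,'w'):  nop
7. deliver 2→1:  <1:foll b6 w>
8. deliver 1→2:  nop
9. deliver 2→0:  <0:foll b6 ->
10. deliver 0→2:  nop
11. timeout(1):  <1:cand b9 w>
12. deliver 1→0:  <0:foll b9 ->
13. deliver 0→1:  nop
14. deliver 1→2:  <2:foll b9 ->
15. deliver 2→1:  <1:lead b9 w>
16. propose(0,'w'):  nop
17. deliver 0→1:  nop
18. deliver 1→0:  nop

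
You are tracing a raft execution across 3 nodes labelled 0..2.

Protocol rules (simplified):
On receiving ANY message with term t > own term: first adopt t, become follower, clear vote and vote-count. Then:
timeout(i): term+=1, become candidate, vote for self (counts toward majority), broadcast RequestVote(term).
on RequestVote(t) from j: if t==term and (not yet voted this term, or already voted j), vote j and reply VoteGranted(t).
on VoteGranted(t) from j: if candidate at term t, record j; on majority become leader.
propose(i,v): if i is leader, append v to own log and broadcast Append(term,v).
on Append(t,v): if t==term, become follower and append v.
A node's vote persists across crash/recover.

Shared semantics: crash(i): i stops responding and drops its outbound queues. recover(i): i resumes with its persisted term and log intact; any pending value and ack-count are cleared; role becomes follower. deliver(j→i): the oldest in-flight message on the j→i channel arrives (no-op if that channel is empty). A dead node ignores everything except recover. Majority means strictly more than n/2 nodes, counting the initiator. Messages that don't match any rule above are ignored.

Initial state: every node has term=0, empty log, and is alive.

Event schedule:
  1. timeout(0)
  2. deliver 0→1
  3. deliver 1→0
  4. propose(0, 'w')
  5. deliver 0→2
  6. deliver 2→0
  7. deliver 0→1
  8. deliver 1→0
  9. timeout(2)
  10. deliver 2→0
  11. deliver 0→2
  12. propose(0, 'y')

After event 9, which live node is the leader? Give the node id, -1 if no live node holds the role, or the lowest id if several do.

0

[1] timeout(0) → N0(cand t1 [-])
[2] deliver 0→1 → N1(foll t1 [-])
[3] deliver 1→0 → N0(lead t1 [-])
[4] propose(0,'w') → N0(lead t1 [w])
[5] deliver 0→2 → N2(foll t1 [-])
[6] deliver 2→0 → ∅
[7] deliver 0→1 → N1(foll t1 [w])
[8] deliver 1→0 → ∅
[9] timeout(2) → N2(cand t2 [-])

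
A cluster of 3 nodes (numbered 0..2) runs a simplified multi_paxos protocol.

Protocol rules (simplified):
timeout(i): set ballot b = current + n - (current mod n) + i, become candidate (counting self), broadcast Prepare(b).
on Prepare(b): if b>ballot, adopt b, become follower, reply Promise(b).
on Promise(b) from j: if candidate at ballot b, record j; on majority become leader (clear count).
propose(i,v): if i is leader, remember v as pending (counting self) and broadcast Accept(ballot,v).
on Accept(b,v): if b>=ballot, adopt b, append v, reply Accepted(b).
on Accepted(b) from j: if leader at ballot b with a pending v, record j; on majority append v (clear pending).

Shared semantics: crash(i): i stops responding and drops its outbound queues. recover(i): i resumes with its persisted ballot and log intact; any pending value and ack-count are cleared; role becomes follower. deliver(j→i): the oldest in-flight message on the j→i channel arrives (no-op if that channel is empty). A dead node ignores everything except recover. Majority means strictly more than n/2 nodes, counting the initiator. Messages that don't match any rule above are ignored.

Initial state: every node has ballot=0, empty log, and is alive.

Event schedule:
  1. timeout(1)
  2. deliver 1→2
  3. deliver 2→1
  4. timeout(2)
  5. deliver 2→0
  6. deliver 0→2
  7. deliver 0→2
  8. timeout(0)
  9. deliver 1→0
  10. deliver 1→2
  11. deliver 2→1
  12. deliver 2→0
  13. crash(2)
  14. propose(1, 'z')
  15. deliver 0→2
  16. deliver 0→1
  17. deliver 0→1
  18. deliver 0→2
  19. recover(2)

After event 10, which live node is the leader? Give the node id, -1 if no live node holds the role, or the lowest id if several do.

[1] timeout(1) → N1(cand b4 [-])
[2] deliver 1→2 → N2(foll b4 [-])
[3] deliver 2→1 → N1(lead b4 [-])
[4] timeout(2) → N2(cand b8 [-])
[5] deliver 2→0 → N0(foll b8 [-])
[6] deliver 0→2 → N2(lead b8 [-])
[7] deliver 0→2 → ∅
[8] timeout(0) → N0(cand b9 [-])
[9] deliver 1→0 → ∅
[10] deliver 1→2 → ∅

1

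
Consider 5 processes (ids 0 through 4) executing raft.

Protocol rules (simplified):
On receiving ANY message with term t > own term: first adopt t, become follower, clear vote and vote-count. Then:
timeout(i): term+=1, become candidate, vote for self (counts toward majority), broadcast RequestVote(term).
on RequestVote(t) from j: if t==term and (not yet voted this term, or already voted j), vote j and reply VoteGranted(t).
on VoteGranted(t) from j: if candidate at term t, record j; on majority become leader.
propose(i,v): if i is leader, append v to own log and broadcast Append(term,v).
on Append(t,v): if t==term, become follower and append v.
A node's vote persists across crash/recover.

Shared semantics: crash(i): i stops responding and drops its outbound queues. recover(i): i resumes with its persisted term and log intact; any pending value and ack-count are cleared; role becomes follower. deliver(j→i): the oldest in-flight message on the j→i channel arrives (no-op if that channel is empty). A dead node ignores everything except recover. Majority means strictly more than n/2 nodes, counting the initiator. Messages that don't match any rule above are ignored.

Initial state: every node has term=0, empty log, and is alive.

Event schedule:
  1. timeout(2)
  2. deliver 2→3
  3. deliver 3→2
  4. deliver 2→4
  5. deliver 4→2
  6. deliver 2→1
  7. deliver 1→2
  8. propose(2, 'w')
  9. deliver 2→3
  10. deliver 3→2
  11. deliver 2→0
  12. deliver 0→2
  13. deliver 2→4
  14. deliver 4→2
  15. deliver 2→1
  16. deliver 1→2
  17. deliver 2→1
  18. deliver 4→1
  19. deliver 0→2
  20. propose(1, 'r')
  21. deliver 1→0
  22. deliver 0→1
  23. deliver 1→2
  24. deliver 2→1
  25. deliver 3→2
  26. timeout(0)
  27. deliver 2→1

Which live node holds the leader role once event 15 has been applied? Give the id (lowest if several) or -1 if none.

2

after 1 — timeout(2): n2:cand/t1/[-]
after 2 — deliver 2→3: n3:foll/t1/[-]
after 3 — deliver 3→2: ·
after 4 — deliver 2→4: n4:foll/t1/[-]
after 5 — deliver 4→2: n2:lead/t1/[-]
after 6 — deliver 2→1: n1:foll/t1/[-]
after 7 — deliver 1→2: ·
after 8 — propose(2,'w'): n2:lead/t1/[w]
after 9 — deliver 2→3: n3:foll/t1/[w]
after 10 — deliver 3→2: ·
after 11 — deliver 2→0: n0:foll/t1/[-]
after 12 — deliver 0→2: ·
after 13 — deliver 2→4: n4:foll/t1/[w]
after 14 — deliver 4→2: ·
after 15 — deliver 2→1: n1:foll/t1/[w]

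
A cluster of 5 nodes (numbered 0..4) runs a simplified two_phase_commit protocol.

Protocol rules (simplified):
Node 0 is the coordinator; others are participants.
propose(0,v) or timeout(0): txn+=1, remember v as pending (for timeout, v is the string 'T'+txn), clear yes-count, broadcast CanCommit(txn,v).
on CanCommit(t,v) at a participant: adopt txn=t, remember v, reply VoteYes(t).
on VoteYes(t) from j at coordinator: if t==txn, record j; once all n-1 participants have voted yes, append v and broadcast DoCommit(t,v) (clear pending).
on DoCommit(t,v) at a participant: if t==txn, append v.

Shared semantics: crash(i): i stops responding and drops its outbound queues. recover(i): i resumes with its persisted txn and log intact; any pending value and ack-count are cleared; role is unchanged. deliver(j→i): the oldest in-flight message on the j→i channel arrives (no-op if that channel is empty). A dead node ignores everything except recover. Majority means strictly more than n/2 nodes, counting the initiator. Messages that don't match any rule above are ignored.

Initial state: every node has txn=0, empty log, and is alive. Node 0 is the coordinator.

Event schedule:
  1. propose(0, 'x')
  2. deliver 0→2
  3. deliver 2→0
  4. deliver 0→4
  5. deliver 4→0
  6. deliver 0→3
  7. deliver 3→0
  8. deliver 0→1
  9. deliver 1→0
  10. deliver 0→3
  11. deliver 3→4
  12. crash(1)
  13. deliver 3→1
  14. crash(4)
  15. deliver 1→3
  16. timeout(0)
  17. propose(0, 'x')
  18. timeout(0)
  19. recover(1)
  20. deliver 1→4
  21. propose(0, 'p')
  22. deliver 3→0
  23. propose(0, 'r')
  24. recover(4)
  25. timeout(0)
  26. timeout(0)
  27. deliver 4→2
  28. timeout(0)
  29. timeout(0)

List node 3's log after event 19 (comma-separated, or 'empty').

after 1 — propose(0,'x'): n0:coor/t1/[-]
after 2 — deliver 0→2: n2:part/t1/[-]
after 3 — deliver 2→0: ·
after 4 — deliver 0→4: n4:part/t1/[-]
after 5 — deliver 4→0: ·
after 6 — deliver 0→3: n3:part/t1/[-]
after 7 — deliver 3→0: ·
after 8 — deliver 0→1: n1:part/t1/[-]
after 9 — deliver 1→0: n0:coor/t1/[x]
after 10 — deliver 0→3: n3:part/t1/[x]
after 11 — deliver 3→4: ·
after 12 — crash(1): n1:✗part/t1/[-]
after 13 — deliver 3→1: ·
after 14 — crash(4): n4:✗part/t1/[-]
after 15 — deliver 1→3: ·
after 16 — timeout(0): n0:coor/t2/[x]
after 17 — propose(0,'x'): n0:coor/t3/[x]
after 18 — timeout(0): n0:coor/t4/[x]
after 19 — recover(1): n1:part/t1/[-]

x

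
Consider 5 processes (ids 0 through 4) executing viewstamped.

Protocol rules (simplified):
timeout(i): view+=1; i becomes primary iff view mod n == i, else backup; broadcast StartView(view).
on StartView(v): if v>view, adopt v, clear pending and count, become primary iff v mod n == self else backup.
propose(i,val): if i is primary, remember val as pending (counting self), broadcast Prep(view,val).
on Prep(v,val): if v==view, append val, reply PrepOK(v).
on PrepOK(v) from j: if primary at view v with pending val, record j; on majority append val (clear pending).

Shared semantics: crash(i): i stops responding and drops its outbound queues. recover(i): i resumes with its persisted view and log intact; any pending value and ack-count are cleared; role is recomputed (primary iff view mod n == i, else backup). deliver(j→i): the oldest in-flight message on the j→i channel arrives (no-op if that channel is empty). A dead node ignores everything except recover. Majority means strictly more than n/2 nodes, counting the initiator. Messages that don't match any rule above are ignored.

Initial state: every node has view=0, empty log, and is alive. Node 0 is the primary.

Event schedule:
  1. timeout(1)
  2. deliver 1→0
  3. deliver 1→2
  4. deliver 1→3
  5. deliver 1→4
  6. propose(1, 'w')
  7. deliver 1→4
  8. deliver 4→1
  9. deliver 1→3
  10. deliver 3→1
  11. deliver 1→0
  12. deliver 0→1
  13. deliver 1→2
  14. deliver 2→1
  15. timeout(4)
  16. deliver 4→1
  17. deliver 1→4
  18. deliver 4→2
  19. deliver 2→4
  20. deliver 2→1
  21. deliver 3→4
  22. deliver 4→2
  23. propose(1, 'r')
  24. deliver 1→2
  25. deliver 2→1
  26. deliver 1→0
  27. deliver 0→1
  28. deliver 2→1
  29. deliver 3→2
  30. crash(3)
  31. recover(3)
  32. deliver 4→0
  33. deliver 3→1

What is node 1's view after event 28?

1. timeout(1):  <1:prim v1 ->
2. deliver 1→0:  <0:back v1 ->
3. deliver 1→2:  <2:back v1 ->
4. deliver 1→3:  <3:back v1 ->
5. deliver 1→4:  <4:back v1 ->
6. propose(1,'w'):  nop
7. deliver 1→4:  <4:back v1 w>
8. deliver 4→1:  nop
9. deliver 1→3:  <3:back v1 w>
10. deliver 3→1:  <1:prim v1 w>
11. deliver 1→0:  <0:back v1 w>
12. deliver 0→1:  nop
13. deliver 1→2:  <2:back v1 w>
14. deliver 2→1:  nop
15. timeout(4):  <4:back v2 w>
16. deliver 4→1:  <1:back v2 w>
17. deliver 1→4:  nop
18. deliver 4→2:  <2:prim v2 w>
19. deliver 2→4:  nop
20. deliver 2→1:  nop
21. deliver 3→4:  nop
22. deliver 4→2:  nop
23. propose(1,'r'):  nop
24. deliver 1→2:  nop
25. deliver 2→1:  nop
26. deliver 1→0:  nop
27. deliver 0→1:  nop
28. deliver 2→1:  nop

2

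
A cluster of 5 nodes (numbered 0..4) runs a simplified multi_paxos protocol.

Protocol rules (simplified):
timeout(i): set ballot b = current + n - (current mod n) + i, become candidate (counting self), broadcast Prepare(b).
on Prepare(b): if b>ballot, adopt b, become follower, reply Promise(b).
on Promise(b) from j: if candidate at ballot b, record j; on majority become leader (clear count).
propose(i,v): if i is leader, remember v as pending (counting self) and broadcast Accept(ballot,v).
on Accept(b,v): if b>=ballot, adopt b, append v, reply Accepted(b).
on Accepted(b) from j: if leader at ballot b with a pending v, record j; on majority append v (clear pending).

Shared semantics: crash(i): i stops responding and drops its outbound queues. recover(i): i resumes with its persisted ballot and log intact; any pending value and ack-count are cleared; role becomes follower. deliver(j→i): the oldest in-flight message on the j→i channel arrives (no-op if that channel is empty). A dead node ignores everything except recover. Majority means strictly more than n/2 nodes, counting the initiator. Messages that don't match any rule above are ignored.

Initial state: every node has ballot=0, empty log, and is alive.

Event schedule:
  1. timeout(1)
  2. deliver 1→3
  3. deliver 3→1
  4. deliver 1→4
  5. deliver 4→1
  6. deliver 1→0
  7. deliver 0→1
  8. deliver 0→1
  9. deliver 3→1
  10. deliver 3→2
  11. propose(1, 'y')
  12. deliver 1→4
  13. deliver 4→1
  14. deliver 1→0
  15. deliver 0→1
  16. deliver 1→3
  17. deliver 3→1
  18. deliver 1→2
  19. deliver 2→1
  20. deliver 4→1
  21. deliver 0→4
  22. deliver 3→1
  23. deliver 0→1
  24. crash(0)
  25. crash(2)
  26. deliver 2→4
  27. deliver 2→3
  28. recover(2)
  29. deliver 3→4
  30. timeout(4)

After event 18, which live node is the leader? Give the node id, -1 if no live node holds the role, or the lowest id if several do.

1. timeout(1):  <1:cand b6 ->
2. deliver 1→3:  <3:foll b6 ->
3. deliver 3→1:  nop
4. deliver 1→4:  <4:foll b6 ->
5. deliver 4→1:  <1:lead b6 ->
6. deliver 1→0:  <0:foll b6 ->
7. deliver 0→1:  nop
8. deliver 0→1:  nop
9. deliver 3→1:  nop
10. deliver 3→2:  nop
11. propose(1,'y'):  nop
12. deliver 1→4:  <4:foll b6 y>
13. deliver 4→1:  nop
14. deliver 1→0:  <0:foll b6 y>
15. deliver 0→1:  <1:lead b6 y>
16. deliver 1→3:  <3:foll b6 y>
17. deliver 3→1:  nop
18. deliver 1→2:  <2:foll b6 ->

1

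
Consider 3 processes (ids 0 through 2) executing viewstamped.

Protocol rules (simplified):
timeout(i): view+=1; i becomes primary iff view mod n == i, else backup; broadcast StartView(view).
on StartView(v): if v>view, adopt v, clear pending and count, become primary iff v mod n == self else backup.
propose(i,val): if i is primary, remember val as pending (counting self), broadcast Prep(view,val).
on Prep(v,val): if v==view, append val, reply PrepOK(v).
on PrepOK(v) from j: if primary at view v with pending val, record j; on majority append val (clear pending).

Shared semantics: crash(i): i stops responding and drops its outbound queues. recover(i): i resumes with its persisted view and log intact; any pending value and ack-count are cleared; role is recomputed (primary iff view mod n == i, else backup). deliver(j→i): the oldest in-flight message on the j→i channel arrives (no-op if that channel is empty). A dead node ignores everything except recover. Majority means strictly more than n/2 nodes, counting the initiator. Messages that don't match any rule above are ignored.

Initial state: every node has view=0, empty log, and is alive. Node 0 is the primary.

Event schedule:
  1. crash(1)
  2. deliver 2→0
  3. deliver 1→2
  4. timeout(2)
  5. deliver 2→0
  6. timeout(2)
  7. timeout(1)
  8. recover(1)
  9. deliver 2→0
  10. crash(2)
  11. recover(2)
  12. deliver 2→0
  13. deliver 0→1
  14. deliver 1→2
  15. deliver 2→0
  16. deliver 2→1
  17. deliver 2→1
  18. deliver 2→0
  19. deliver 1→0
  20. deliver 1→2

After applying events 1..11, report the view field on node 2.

2

after 1 — crash(1): n1:✗back/v0/[-]
after 2 — deliver 2→0: ·
after 3 — deliver 1→2: ·
after 4 — timeout(2): n2:back/v1/[-]
after 5 — deliver 2→0: n0:back/v1/[-]
after 6 — timeout(2): n2:prim/v2/[-]
after 7 — timeout(1): ·
after 8 — recover(1): n1:back/v0/[-]
after 9 — deliver 2→0: n0:back/v2/[-]
after 10 — crash(2): n2:✗prim/v2/[-]
after 11 — recover(2): n2:prim/v2/[-]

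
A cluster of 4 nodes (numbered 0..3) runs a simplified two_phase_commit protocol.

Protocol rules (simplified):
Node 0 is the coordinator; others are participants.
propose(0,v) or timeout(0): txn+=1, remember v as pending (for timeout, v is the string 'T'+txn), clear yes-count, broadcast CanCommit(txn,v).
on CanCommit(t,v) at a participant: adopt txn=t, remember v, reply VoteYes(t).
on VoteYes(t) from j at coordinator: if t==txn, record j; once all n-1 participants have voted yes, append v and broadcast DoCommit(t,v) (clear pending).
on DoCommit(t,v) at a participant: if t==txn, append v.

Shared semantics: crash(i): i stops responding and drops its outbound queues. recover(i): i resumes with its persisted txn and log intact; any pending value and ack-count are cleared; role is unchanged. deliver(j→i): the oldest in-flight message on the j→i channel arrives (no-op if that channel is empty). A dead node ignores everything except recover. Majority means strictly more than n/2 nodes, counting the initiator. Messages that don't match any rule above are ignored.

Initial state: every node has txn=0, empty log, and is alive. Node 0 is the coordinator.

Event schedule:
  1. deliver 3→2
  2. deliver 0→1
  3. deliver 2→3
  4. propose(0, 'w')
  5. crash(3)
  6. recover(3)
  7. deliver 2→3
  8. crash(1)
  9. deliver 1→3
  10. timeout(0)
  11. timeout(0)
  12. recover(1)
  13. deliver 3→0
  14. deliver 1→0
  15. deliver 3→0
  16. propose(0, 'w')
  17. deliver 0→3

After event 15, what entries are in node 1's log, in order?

empty

step 1 deliver 3→2: —
step 2 deliver 0→1: —
step 3 deliver 2→3: —
step 4 propose(0,'w'): 0={coor,t=1,log=-}
step 5 crash(3): 3={✗part,t=0,log=-}
step 6 recover(3): 3={part,t=0,log=-}
step 7 deliver 2→3: —
step 8 crash(1): 1={✗part,t=0,log=-}
step 9 deliver 1→3: —
step 10 timeout(0): 0={coor,t=2,log=-}
step 11 timeout(0): 0={coor,t=3,log=-}
step 12 recover(1): 1={part,t=0,log=-}
step 13 deliver 3→0: —
step 14 deliver 1→0: —
step 15 deliver 3→0: —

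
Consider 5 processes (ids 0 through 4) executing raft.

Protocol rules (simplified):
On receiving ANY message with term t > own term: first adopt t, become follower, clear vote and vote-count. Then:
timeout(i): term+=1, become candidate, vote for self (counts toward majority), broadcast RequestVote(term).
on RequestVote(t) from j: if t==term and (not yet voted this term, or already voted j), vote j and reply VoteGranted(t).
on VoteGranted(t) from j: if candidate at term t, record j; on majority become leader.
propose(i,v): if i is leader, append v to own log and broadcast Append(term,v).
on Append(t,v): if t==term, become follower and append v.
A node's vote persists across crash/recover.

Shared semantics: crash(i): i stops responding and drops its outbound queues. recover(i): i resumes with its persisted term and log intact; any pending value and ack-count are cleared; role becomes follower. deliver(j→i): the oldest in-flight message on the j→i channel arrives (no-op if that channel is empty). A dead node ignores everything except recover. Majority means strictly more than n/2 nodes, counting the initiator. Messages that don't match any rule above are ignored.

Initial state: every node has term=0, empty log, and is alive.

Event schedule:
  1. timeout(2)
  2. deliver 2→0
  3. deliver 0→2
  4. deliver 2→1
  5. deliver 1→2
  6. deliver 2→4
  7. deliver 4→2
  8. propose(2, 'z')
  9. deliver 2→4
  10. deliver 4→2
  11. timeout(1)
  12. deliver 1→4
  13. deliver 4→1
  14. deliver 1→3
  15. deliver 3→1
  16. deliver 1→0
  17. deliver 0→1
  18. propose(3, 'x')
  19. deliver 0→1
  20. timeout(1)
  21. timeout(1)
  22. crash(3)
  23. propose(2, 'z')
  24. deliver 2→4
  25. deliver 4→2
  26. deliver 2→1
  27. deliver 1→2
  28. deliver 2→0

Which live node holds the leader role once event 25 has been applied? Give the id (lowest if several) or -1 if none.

step 1 timeout(2): 2={cand,t=1,log=-}
step 2 deliver 2→0: 0={foll,t=1,log=-}
step 3 deliver 0→2: —
step 4 deliver 2→1: 1={foll,t=1,log=-}
step 5 deliver 1→2: 2={lead,t=1,log=-}
step 6 deliver 2→4: 4={foll,t=1,log=-}
step 7 deliver 4→2: —
step 8 propose(2,'z'): 2={lead,t=1,log=z}
step 9 deliver 2→4: 4={foll,t=1,log=z}
step 10 deliver 4→2: —
step 11 timeout(1): 1={cand,t=2,log=-}
step 12 deliver 1→4: 4={foll,t=2,log=z}
step 13 deliver 4→1: —
step 14 deliver 1→3: 3={foll,t=2,log=-}
step 15 deliver 3→1: 1={lead,t=2,log=-}
step 16 deliver 1→0: 0={foll,t=2,log=-}
step 17 deliver 0→1: —
step 18 propose(3,'x'): —
step 19 deliver 0→1: —
step 20 timeout(1): 1={cand,t=3,log=-}
step 21 timeout(1): 1={cand,t=4,log=-}
step 22 crash(3): 3={✗foll,t=2,log=-}
step 23 propose(2,'z'): 2={lead,t=1,log=z,z}
step 24 deliver 2→4: —
step 25 deliver 4→2: —

2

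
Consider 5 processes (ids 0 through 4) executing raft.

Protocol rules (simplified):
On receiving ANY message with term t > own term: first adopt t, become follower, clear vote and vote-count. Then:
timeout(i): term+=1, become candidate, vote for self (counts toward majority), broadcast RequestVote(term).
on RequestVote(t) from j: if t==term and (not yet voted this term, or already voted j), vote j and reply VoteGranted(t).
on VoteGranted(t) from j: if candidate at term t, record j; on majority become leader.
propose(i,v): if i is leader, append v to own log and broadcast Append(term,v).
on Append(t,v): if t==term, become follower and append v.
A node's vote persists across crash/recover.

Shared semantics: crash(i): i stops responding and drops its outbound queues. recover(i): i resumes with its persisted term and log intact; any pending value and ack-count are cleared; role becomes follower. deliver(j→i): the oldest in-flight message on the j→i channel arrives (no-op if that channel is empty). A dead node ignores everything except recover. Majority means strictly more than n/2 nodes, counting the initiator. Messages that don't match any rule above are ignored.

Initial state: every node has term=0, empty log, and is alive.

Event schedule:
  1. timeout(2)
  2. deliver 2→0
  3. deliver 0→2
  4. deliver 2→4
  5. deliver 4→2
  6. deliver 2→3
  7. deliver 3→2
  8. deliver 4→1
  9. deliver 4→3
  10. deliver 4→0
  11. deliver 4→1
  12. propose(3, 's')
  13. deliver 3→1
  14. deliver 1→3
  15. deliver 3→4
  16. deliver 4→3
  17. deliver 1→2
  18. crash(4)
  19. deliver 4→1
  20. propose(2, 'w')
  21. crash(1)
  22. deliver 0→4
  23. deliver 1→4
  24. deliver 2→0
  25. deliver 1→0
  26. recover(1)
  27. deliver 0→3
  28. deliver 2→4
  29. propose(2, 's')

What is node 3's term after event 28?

1

step 1 timeout(2): 2={cand,t=1,log=-}
step 2 deliver 2→0: 0={foll,t=1,log=-}
step 3 deliver 0→2: —
step 4 deliver 2→4: 4={foll,t=1,log=-}
step 5 deliver 4→2: 2={lead,t=1,log=-}
step 6 deliver 2→3: 3={foll,t=1,log=-}
step 7 deliver 3→2: —
step 8 deliver 4→1: —
step 9 deliver 4→3: —
step 10 deliver 4→0: —
step 11 deliver 4→1: —
step 12 propose(3,'s'): —
step 13 deliver 3→1: —
step 14 deliver 1→3: —
step 15 deliver 3→4: —
step 16 deliver 4→3: —
step 17 deliver 1→2: —
step 18 crash(4): 4={✗foll,t=1,log=-}
step 19 deliver 4→1: —
step 20 propose(2,'w'): 2={lead,t=1,log=w}
step 21 crash(1): 1={✗foll,t=0,log=-}
step 22 deliver 0→4: —
step 23 deliver 1→4: —
step 24 deliver 2→0: 0={foll,t=1,log=w}
step 25 deliver 1→0: —
step 26 recover(1): 1={foll,t=0,log=-}
step 27 deliver 0→3: —
step 28 deliver 2→4: —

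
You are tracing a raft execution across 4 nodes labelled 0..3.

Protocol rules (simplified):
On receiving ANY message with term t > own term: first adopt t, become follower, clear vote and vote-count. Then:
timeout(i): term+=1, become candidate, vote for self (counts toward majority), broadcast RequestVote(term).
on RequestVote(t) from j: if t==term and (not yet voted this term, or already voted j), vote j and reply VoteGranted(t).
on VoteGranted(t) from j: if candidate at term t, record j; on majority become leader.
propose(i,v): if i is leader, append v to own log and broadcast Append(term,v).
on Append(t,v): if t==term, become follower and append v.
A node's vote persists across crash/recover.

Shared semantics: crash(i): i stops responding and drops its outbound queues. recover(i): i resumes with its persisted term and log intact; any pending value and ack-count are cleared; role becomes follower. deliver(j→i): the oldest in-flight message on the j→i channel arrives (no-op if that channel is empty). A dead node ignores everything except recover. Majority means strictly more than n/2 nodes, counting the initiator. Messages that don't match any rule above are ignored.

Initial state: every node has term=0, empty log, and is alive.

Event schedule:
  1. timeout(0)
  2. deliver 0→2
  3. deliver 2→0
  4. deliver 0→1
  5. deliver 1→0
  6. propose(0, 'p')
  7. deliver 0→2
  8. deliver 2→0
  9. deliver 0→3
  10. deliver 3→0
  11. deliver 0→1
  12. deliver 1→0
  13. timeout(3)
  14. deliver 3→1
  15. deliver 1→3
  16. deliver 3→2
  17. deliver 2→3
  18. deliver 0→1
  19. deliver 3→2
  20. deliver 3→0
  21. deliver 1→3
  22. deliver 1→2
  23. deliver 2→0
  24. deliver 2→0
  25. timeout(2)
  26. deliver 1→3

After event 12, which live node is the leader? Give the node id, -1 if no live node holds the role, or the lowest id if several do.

0

1. timeout(0):  <0:cand t1 ->
2. deliver 0→2:  <2:foll t1 ->
3. deliver 2→0:  nop
4. deliver 0→1:  <1:foll t1 ->
5. deliver 1→0:  <0:lead t1 ->
6. propose(0,'p'):  <0:lead t1 p>
7. deliver 0→2:  <2:foll t1 p>
8. deliver 2→0:  nop
9. deliver 0→3:  <3:foll t1 ->
10. deliver 3→0:  nop
11. deliver 0→1:  <1:foll t1 p>
12. deliver 1→0:  nop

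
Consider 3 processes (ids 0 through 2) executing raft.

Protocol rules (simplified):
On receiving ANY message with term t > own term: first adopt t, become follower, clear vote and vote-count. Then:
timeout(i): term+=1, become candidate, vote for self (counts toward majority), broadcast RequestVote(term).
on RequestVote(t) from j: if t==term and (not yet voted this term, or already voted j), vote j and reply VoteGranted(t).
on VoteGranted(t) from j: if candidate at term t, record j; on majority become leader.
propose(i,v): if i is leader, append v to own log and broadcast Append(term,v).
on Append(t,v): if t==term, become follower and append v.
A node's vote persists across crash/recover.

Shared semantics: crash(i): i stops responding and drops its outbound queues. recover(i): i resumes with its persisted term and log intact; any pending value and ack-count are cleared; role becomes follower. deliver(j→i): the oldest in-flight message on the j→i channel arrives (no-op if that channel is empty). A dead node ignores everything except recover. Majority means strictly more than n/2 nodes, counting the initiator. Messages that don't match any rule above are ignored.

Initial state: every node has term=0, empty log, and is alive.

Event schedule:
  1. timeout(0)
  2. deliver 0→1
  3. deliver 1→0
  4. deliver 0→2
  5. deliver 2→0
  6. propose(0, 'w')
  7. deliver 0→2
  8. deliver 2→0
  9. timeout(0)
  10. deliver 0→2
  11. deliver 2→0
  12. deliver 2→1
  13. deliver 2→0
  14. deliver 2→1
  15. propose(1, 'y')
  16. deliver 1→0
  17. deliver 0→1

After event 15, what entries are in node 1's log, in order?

step 1 timeout(0): 0={cand,t=1,log=-}
step 2 deliver 0→1: 1={foll,t=1,log=-}
step 3 deliver 1→0: 0={lead,t=1,log=-}
step 4 deliver 0→2: 2={foll,t=1,log=-}
step 5 deliver 2→0: —
step 6 propose(0,'w'): 0={lead,t=1,log=w}
step 7 deliver 0→2: 2={foll,t=1,log=w}
step 8 deliver 2→0: —
step 9 timeout(0): 0={cand,t=2,log=w}
step 10 deliver 0→2: 2={foll,t=2,log=w}
step 11 deliver 2→0: 0={lead,t=2,log=w}
step 12 deliver 2→1: —
step 13 deliver 2→0: —
step 14 deliver 2→1: —
step 15 propose(1,'y'): —

empty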